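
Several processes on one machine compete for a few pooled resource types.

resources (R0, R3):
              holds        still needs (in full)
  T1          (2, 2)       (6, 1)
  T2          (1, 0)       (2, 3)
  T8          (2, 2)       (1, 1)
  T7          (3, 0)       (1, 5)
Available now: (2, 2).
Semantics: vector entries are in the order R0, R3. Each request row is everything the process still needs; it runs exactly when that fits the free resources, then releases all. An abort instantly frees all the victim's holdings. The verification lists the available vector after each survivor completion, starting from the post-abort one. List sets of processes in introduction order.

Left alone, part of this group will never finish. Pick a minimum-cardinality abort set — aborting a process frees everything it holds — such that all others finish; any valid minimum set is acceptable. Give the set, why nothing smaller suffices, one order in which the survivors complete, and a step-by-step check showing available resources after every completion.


Abort T1.
Key observation: no ordering could ever have run T7 before the abort of T1; with (2, 2) back in the pool it fits at step 2.
No smaller set exists: with zero aborts the deadlock remains.
The survivors complete as T8, T7, T2. Walking it through (starting from the post-abort pool):
  pool = (4, 4)
  T8: need (1, 1) fits (4, 4); releases (2, 2), pool now (6, 6)
  T7: need (1, 5) fits (6, 6); releases (3, 0), pool now (9, 6)
  T2: need (2, 3) fits (9, 6); releases (1, 0), pool now (10, 6)


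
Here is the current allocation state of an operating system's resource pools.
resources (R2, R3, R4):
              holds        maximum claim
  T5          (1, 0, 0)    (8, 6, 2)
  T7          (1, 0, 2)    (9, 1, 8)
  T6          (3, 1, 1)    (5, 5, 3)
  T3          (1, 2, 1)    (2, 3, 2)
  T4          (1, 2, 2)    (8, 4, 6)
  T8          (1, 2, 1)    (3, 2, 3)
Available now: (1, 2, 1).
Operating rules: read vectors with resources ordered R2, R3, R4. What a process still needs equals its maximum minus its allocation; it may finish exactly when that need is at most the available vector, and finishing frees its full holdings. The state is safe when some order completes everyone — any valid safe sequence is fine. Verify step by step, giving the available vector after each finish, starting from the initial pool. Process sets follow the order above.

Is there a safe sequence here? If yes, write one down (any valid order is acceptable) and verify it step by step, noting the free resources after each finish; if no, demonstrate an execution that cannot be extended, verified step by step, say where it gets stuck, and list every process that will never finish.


UNSAFE — no complete ordering exists.
Key observation: R2 is the bottleneck — with T3, T8, T6 done the pool holds (6, 7, 4), short of every remaining need.
A maximal execution: T3, T8, T6 — then nothing else fits. Walking it through:
  pool = (1, 2, 1)
  T3: need (1, 1, 1) fits (1, 2, 1); releases (1, 2, 1), pool now (2, 4, 2)
  T8: need (2, 0, 2) fits (2, 4, 2); releases (1, 2, 1), pool now (3, 6, 3)
  T6: need (2, 4, 2) fits (3, 6, 3); releases (3, 1, 1), pool now (6, 7, 4)
  blocked: T5 wants (7, 6, 2), pool (6, 7, 4) — not enough R2
  blocked: T7 wants (8, 1, 6), pool (6, 7, 4) — not enough R2 and R4
  blocked: T4 wants (7, 2, 4), pool (6, 7, 4) — not enough R2
Never able to finish: T5, T7 and T4.


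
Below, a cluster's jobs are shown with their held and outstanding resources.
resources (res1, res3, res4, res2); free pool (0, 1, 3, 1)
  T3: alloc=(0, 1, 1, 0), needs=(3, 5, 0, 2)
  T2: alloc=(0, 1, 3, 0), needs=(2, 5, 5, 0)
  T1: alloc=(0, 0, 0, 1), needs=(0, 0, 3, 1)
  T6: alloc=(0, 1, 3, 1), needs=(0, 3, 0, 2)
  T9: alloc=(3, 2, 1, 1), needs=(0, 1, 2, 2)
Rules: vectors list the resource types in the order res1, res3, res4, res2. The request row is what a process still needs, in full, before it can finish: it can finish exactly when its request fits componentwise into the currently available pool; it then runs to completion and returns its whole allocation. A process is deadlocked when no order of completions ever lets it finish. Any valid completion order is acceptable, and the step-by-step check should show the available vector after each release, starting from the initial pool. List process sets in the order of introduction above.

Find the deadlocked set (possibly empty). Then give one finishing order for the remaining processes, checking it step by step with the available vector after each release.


Deadlocked set: T3 and T2.
Key observation: T1, T9, T6 can finish, but then (3, 4, 7, 4) is all there is, and the blocked group's res3 demands exceed it.
A valid finishing order for the others: T1, T9, T6. Walking it through:
  pool = (0, 1, 3, 1)
  T1 needs (0, 0, 3, 1) <= (0, 1, 3, 1) -> finishes; pool += (0, 0, 0, 1) = (0, 1, 3, 2)
  T9 needs (0, 1, 2, 2) <= (0, 1, 3, 2) -> finishes; pool += (3, 2, 1, 1) = (3, 3, 4, 3)
  T6 needs (0, 3, 0, 2) <= (3, 3, 4, 3) -> finishes; pool += (0, 1, 3, 1) = (3, 4, 7, 4)
None of the blocked processes ever fits:
  blocked: T3 wants (3, 5, 0, 2), pool (3, 4, 7, 4) — not enough res3
  blocked: T2 wants (2, 5, 5, 0), pool (3, 4, 7, 4) — not enough res3


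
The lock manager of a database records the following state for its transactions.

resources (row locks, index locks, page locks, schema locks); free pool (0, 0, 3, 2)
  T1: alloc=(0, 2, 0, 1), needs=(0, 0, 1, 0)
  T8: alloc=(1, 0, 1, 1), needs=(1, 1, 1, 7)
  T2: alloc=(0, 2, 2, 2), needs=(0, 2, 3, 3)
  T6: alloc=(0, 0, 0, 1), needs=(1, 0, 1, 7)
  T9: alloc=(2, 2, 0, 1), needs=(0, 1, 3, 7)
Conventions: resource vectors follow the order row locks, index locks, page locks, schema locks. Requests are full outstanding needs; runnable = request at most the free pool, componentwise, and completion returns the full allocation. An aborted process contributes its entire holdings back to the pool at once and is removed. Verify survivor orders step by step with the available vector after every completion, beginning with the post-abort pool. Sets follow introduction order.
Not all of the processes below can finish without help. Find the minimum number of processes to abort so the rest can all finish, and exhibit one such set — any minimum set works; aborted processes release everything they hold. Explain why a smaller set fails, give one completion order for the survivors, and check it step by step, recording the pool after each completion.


The answer: abort T8 and T9.
Key observation: T6 could never have finished before the abort; with (3, 2, 1, 2) returned by T8 and T9, it fits at step 3.
No one abort is enough; case by case: T1 alone leaves T8 blocked (short on row locks and schema locks); T8 alone leaves T6 blocked (short on schema locks); T2 alone leaves T8 blocked (short on row locks and schema locks); T6 alone leaves T8 blocked (short on row locks and schema locks); T9 alone leaves T8 blocked (short on schema locks).
One survivor order: T1, T2, T6. Step-by-step check (post-abort pool first):
  pool = (3, 2, 4, 4)
  T1 needs (0, 0, 1, 0) <= (3, 2, 4, 4) -> finishes; pool += (0, 2, 0, 1) = (3, 4, 4, 5)
  T2 needs (0, 2, 3, 3) <= (3, 4, 4, 5) -> finishes; pool += (0, 2, 2, 2) = (3, 6, 6, 7)
  T6 needs (1, 0, 1, 7) <= (3, 6, 6, 7) -> finishes; pool += (0, 0, 0, 1) = (3, 6, 6, 8)


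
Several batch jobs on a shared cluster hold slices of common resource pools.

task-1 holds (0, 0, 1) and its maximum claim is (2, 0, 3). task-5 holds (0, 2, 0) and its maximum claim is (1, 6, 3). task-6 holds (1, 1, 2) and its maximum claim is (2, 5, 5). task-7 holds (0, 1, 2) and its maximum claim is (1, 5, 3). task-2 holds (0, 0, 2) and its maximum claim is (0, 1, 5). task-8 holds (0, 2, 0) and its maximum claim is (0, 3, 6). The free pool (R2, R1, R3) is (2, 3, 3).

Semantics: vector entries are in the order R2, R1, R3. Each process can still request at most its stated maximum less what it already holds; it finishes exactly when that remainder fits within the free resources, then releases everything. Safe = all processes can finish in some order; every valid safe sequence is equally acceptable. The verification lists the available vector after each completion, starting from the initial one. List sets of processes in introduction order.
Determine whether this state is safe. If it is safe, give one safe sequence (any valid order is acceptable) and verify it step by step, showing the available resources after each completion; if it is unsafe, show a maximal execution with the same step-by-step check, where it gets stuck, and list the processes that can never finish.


SAFE, for example via the order task-1, task-2, task-8, task-7, task-5, task-6.
Key observation: the first exact fit in this order is task-1 — it needs (2, 0, 2) with (2, 3, 3) free, meeting a requested resource to the last unit.
Walking it through:
  pool = (2, 3, 3)
  task-1: need (2, 0, 2) fits (2, 3, 3); releases (0, 0, 1), pool now (2, 3, 4)
  task-2: need (0, 1, 3) fits (2, 3, 4); releases (0, 0, 2), pool now (2, 3, 6)
  task-8: need (0, 1, 6) fits (2, 3, 6); releases (0, 2, 0), pool now (2, 5, 6)
  task-7: need (1, 4, 1) fits (2, 5, 6); releases (0, 1, 2), pool now (2, 6, 8)
  task-5: need (1, 4, 3) fits (2, 6, 8); releases (0, 2, 0), pool now (2, 8, 8)
  task-6: need (1, 4, 3) fits (2, 8, 8); releases (1, 1, 2), pool now (3, 9, 10)


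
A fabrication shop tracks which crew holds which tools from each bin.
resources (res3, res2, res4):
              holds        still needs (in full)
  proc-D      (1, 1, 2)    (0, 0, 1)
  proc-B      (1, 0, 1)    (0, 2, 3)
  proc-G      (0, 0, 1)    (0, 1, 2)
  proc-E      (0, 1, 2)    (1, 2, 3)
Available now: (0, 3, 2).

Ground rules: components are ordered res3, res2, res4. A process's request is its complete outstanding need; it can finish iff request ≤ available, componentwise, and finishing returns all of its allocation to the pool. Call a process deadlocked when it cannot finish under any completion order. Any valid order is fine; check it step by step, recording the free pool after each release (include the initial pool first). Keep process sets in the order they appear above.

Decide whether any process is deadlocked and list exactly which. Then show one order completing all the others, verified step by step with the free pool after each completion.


No process is deadlocked.
Key observation: proc-D fits the free pool immediately, and its release cascades until everyone finishes.
A valid finishing order for the others: proc-D, proc-G, proc-E, proc-B. Walking it through:
  pool = (0, 3, 2)
  proc-D needs (0, 0, 1) <= (0, 3, 2) -> finishes; pool += (1, 1, 2) = (1, 4, 4)
  proc-G needs (0, 1, 2) <= (1, 4, 4) -> finishes; pool += (0, 0, 1) = (1, 4, 5)
  proc-E needs (1, 2, 3) <= (1, 4, 5) -> finishes; pool += (0, 1, 2) = (1, 5, 7)
  proc-B needs (0, 2, 3) <= (1, 5, 7) -> finishes; pool += (1, 0, 1) = (2, 5, 8)


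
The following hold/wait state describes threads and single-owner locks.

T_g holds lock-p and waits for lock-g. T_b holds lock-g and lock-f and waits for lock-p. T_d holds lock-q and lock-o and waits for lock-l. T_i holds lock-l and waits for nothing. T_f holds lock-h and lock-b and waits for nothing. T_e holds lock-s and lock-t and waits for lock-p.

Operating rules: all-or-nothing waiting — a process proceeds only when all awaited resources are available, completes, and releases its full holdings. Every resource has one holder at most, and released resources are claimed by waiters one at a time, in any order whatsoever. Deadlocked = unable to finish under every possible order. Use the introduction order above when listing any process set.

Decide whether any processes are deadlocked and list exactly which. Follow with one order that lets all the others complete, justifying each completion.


Deadlocked set: T_g, T_b and T_e.
Key observation: the wait chain closes on itself along T_g -> T_b -> T_g; T_e waits into the deadlock from upstream.
The rest can finish in the order T_i, T_f, T_d.
Check, step by step:
  T_i: no waits; runs immediately, freeing lock-l
  T_f: no waits; runs immediately, freeing lock-h and lock-b
  run T_d (all its waits — lock-l — are resolved); releases lock-q and lock-o


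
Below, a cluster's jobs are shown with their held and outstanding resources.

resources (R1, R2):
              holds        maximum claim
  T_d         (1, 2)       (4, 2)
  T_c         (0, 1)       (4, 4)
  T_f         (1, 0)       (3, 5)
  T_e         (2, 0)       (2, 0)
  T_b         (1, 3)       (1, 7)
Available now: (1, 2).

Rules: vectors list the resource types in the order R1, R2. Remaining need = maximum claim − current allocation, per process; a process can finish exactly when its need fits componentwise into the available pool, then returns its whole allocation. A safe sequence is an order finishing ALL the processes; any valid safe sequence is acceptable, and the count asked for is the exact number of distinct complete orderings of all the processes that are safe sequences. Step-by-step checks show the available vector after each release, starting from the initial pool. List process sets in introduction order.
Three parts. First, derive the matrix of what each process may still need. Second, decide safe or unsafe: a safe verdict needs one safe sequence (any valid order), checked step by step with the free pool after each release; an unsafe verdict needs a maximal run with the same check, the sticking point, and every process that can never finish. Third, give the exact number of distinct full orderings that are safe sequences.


(1) Remaining need (order R1, R2):
  T_d: (3, 0)
  T_c: (4, 3)
  T_f: (2, 5)
  T_e: (0, 0)
  T_b: (0, 4)
(2) The state is SAFE; one workable sequence: T_e, T_d, T_b, T_c, T_f.
Key observation: the first exact fit in this order is T_d — it needs (3, 0) with (3, 2) free, meeting a requested resource to the last unit.
Step-by-step check:
  pool = (1, 2)
  T_e: need (0, 0) fits (1, 2); releases (2, 0), pool now (3, 2)
  T_d: need (3, 0) fits (3, 2); releases (1, 2), pool now (4, 4)
  T_b: need (0, 4) fits (4, 4); releases (1, 3), pool now (5, 7)
  T_c: need (4, 3) fits (5, 7); releases (0, 1), pool now (5, 8)
  T_f: need (2, 5) fits (5, 8); releases (1, 0), pool now (6, 8)
(3) Precisely 4 of the possible complete orderings are safe sequences.


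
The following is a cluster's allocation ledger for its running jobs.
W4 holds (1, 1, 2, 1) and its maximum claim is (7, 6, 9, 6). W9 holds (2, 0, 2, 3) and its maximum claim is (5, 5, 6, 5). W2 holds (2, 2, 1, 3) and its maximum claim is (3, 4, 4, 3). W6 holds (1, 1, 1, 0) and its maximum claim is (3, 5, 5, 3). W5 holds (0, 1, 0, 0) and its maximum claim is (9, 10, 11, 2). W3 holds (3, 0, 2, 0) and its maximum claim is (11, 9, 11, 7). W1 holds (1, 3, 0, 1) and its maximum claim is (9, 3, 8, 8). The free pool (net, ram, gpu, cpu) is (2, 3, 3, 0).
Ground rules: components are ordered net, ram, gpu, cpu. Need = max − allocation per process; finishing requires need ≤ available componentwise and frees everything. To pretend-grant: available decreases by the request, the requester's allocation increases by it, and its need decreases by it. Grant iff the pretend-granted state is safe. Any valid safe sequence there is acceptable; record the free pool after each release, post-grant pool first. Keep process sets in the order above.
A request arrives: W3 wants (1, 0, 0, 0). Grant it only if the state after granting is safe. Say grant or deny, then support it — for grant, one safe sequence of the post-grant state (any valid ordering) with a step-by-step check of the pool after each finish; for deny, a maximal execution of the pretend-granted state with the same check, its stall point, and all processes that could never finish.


DENY — the pretend-granted state is unsafe.
Key observation: after W2, W9, W6, W4 the pool peaks at (7, 7, 9, 7), and each blocked process is short somewhere: W5 on net, ram, gpu; W3 on ram; W1 on net.
On the post-grant state, W2, W9, W6, W4 is a maximal run — nothing extends it. Walking it through:
  pool = (1, 3, 3, 0)
  W2 needs (1, 2, 3, 0) <= (1, 3, 3, 0) -> finishes; pool += (2, 2, 1, 3) = (3, 5, 4, 3)
  W9 needs (3, 5, 4, 2) <= (3, 5, 4, 3) -> finishes; pool += (2, 0, 2, 3) = (5, 5, 6, 6)
  W6 needs (2, 4, 4, 3) <= (5, 5, 6, 6) -> finishes; pool += (1, 1, 1, 0) = (6, 6, 7, 6)
  W4 needs (6, 5, 7, 5) <= (6, 6, 7, 6) -> finishes; pool += (1, 1, 2, 1) = (7, 7, 9, 7)
  W5 still needs (9, 9, 11, 2) but only (7, 7, 9, 7) is free — short on net, ram and gpu
  W3 still needs (7, 9, 9, 7) but only (7, 7, 9, 7) is free — short on ram
  W1 still needs (8, 0, 8, 7) but only (7, 7, 9, 7) is free — short on net
Post-grant, the permanently blocked set is W5, W3 and W1.


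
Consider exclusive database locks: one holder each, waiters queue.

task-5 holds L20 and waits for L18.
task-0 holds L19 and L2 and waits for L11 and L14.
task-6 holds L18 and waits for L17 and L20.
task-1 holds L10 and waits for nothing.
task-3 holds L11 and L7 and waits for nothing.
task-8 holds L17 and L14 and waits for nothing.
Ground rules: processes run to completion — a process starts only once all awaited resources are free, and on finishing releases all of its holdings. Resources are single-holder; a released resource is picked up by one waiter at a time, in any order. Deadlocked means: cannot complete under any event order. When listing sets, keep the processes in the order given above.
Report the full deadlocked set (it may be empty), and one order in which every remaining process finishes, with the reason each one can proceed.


Deadlocked set: task-5 and task-6.
Key observation: nobody on the ring task-5 -> task-6 -> task-5 can start until another member finishes, which never happens; no other process is dragged down with it.
One completion order for the rest: task-1, task-3, task-8, task-0.
Verifying each step:
  task-1 waits on nothing -> runs at once and releases L10
  task-3 waits on nothing -> runs at once and releases L11 and L7
  task-8 waits on nothing -> runs at once and releases L17 and L14
  task-0 waits on L11 and L14 — all released -> runs and releases L19 and L2


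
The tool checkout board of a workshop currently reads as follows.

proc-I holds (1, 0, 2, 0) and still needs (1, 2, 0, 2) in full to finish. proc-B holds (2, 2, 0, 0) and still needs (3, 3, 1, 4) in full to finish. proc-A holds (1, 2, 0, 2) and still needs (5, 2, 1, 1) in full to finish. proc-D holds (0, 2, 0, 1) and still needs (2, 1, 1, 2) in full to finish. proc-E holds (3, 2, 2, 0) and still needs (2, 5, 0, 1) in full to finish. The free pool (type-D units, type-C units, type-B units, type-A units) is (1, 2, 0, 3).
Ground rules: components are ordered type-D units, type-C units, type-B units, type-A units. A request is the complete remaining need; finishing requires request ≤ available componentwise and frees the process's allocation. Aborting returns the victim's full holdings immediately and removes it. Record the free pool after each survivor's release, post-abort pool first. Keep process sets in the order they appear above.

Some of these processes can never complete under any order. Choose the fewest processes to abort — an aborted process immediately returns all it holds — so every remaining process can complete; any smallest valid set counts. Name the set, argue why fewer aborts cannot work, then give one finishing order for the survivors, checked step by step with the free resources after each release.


Minimum abort set: proc-B.
Key observation: the deadlocked proc-E becomes finishable only because proc-B released (2, 2, 0, 0); it completes at step 3 below.
No smaller set exists: with zero aborts the deadlock remains.
The survivors complete as proc-I, proc-D, proc-E, proc-A. Verifying each step (starting from the post-abort pool):
  pool = (3, 4, 0, 3)
  run proc-I (needs (1, 2, 0, 2), free (3, 4, 0, 3)); after release of (1, 0, 2, 0) the pool is (4, 4, 2, 3)
  run proc-D (needs (2, 1, 1, 2), free (4, 4, 2, 3)); after release of (0, 2, 0, 1) the pool is (4, 6, 2, 4)
  run proc-E (needs (2, 5, 0, 1), free (4, 6, 2, 4)); after release of (3, 2, 2, 0) the pool is (7, 8, 4, 4)
  run proc-A (needs (5, 2, 1, 1), free (7, 8, 4, 4)); after release of (1, 2, 0, 2) the pool is (8, 10, 4, 6)


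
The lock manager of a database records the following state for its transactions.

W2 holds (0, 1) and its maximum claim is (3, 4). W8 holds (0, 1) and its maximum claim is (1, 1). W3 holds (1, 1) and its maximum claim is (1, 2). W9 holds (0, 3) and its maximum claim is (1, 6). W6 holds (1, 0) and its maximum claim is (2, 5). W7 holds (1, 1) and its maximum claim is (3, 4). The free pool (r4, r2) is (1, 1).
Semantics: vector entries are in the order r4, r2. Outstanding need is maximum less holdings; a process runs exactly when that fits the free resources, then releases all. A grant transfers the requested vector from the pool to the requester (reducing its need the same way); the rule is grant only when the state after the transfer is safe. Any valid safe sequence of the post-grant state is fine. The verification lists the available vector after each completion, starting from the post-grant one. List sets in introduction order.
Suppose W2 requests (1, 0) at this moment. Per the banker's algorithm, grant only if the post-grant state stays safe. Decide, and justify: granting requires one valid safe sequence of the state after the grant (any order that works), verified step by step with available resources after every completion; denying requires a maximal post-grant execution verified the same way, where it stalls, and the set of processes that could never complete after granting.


GRANT. The post-grant state is safe; one safe sequence: W3, W8, W9, W6, W7, W2.
Key observation: (0, 1) free after granting still covers W3 first, and each release covers the next.
Verifying the post-grant state step by step:
  pool = (0, 1)
  W3: need (0, 1) fits (0, 1); releases (1, 1), pool now (1, 2)
  W8: need (1, 0) fits (1, 2); releases (0, 1), pool now (1, 3)
  W9: need (1, 3) fits (1, 3); releases (0, 3), pool now (1, 6)
  W6: need (1, 5) fits (1, 6); releases (1, 0), pool now (2, 6)
  W7: need (2, 3) fits (2, 6); releases (1, 1), pool now (3, 7)
  W2: need (2, 3) fits (3, 7); releases (1, 1), pool now (4, 8)


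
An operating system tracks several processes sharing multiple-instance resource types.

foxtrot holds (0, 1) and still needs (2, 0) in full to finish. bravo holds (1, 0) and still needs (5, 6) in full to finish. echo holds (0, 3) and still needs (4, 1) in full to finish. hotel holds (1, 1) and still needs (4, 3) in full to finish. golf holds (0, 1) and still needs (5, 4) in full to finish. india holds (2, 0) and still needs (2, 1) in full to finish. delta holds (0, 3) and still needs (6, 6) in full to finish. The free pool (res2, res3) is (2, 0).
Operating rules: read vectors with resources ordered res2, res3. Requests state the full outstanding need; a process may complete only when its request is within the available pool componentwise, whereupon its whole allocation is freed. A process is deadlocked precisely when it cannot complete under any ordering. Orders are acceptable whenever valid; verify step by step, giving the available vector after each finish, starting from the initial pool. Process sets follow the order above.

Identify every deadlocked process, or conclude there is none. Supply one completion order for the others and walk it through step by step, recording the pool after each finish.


Nothing here is deadlocked.
Key observation: foxtrot can run right away; the returned allocation unlocks the remaining processes in turn.
A valid finishing order for the others: foxtrot, india, echo, hotel, golf, bravo, delta. Verifying each step:
  pool = (2, 0)
  foxtrot: need (2, 0) fits (2, 0); releases (0, 1), pool now (2, 1)
  india: need (2, 1) fits (2, 1); releases (2, 0), pool now (4, 1)
  echo: need (4, 1) fits (4, 1); releases (0, 3), pool now (4, 4)
  hotel: need (4, 3) fits (4, 4); releases (1, 1), pool now (5, 5)
  golf: need (5, 4) fits (5, 5); releases (0, 1), pool now (5, 6)
  bravo: need (5, 6) fits (5, 6); releases (1, 0), pool now (6, 6)
  delta: need (6, 6) fits (6, 6); releases (0, 3), pool now (6, 9)


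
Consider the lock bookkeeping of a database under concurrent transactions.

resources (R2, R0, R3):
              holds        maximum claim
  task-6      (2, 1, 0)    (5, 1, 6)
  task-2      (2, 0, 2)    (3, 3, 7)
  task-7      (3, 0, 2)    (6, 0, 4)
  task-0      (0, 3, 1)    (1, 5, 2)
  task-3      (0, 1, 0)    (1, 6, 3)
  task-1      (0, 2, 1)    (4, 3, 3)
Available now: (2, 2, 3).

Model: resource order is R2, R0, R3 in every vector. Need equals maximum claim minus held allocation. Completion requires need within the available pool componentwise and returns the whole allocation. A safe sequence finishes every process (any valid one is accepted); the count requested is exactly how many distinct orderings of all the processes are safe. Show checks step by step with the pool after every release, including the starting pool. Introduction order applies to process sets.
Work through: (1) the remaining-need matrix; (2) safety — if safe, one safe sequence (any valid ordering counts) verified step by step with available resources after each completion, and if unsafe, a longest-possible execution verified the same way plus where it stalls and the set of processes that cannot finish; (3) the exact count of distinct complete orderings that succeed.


(1) Need matrix, components ordered R2, R0, R3:
  task-6: (3, 0, 6)
  task-2: (1, 3, 5)
  task-7: (3, 0, 2)
  task-0: (1, 2, 1)
  task-3: (1, 5, 3)
  task-1: (4, 1, 2)
(2) The state is UNSAFE.
Key observation: after task-0, task-3 the pool peaks at (2, 6, 4), and each blocked process is short somewhere: task-6 on R2, R3; task-2 on R3; task-7 on R2; task-1 on R2.
A maximal execution: task-0, task-3 — then nothing else fits. Verifying each step:
  pool = (2, 2, 3)
  run task-0 (needs (1, 2, 1), free (2, 2, 3)); after release of (0, 3, 1) the pool is (2, 5, 4)
  run task-3 (needs (1, 5, 3), free (2, 5, 4)); after release of (0, 1, 0) the pool is (2, 6, 4)
  task-6 cannot run: need (3, 0, 6) vs free (2, 6, 4) (insufficient R2 and R3)
  task-2 cannot run: need (1, 3, 5) vs free (2, 6, 4) (insufficient R3)
  task-7 cannot run: need (3, 0, 2) vs free (2, 6, 4) (insufficient R2)
  task-1 cannot run: need (4, 1, 2) vs free (2, 6, 4) (insufficient R2)
Permanently blocked: task-6, task-2, task-7 and task-1.
(3) Precisely 0 of the possible complete orderings are safe sequences.


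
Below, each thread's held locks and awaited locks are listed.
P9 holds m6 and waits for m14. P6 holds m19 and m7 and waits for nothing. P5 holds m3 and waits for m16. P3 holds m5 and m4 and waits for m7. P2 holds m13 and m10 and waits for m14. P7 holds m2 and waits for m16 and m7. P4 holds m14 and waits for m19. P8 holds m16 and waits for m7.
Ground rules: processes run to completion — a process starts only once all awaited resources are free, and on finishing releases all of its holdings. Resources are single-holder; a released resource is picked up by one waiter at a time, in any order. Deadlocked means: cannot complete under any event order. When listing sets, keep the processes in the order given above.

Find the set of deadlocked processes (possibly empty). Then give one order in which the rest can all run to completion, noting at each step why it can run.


No process is deadlocked.
Key observation: the waits form no ring: some process can always run, and its releases unblock the others one by one.
A valid finishing order for the others: P6, P8, P3, P7, P4, P2, P5, P9.
Walking it through:
  P6 waits on nothing -> runs at once and releases m19 and m7
  P8 waits on m7 — all released -> runs and releases m16
  P3 waits on m7 — all released -> runs and releases m5 and m4
  P7 waits on m16 and m7 — all released -> runs and releases m2
  P4 waits on m19 — all released -> runs and releases m14
  P2 waits on m14 — all released -> runs and releases m13 and m10
  P5 waits on m16 — all released -> runs and releases m3
  P9 waits on m14 — all released -> runs and releases m6


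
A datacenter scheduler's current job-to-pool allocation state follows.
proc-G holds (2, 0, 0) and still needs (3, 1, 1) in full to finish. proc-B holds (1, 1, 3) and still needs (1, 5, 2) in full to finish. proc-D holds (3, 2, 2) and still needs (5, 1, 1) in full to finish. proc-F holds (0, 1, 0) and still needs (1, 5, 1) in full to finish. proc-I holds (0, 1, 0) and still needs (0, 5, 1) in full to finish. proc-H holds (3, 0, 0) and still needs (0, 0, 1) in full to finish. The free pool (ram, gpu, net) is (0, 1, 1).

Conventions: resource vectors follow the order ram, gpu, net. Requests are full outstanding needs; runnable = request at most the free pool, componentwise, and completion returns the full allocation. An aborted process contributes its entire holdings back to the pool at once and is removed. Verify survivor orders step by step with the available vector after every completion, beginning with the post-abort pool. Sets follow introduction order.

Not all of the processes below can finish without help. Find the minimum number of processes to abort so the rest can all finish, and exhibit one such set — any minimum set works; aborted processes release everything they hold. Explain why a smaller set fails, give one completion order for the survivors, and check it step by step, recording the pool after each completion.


The answer: abort proc-F and proc-I.
Key observation: the deadlocked proc-B becomes finishable only because proc-F and proc-I released (0, 2, 0); it completes at step 4 below.
No one abort is enough; case by case: proc-G alone leaves proc-B blocked (short on gpu); proc-B alone leaves proc-F blocked (short on gpu); proc-D alone leaves proc-B blocked (short on gpu); proc-F alone leaves proc-B blocked (short on gpu); proc-I alone leaves proc-B blocked (short on gpu); proc-H alone leaves proc-B blocked (short on gpu).
The survivors complete as proc-H, proc-G, proc-D, proc-B. Verifying each step (starting from the post-abort pool):
  pool = (0, 3, 1)
  proc-H needs (0, 0, 1) <= (0, 3, 1) -> finishes; pool += (3, 0, 0) = (3, 3, 1)
  proc-G needs (3, 1, 1) <= (3, 3, 1) -> finishes; pool += (2, 0, 0) = (5, 3, 1)
  proc-D needs (5, 1, 1) <= (5, 3, 1) -> finishes; pool += (3, 2, 2) = (8, 5, 3)
  proc-B needs (1, 5, 2) <= (8, 5, 3) -> finishes; pool += (1, 1, 3) = (9, 6, 6)


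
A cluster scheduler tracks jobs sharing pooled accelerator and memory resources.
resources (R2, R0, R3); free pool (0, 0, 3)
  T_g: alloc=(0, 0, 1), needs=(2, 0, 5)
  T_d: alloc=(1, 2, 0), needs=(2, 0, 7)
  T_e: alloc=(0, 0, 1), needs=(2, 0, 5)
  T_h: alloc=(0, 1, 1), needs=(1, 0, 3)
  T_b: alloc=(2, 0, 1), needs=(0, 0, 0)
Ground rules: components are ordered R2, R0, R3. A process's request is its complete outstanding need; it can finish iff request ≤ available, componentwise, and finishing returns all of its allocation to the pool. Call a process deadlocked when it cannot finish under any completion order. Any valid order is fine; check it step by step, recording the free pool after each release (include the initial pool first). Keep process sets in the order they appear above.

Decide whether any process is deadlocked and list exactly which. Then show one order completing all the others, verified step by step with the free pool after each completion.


The deadlocked set is empty.
Key observation: the pool covers T_b at once, and every later process fits after earlier releases.
The rest can finish in the order T_b, T_h, T_e, T_g, T_d. Check, step by step:
  pool = (0, 0, 3)
  T_b needs (0, 0, 0) <= (0, 0, 3) -> finishes; pool += (2, 0, 1) = (2, 0, 4)
  T_h needs (1, 0, 3) <= (2, 0, 4) -> finishes; pool += (0, 1, 1) = (2, 1, 5)
  T_e needs (2, 0, 5) <= (2, 1, 5) -> finishes; pool += (0, 0, 1) = (2, 1, 6)
  T_g needs (2, 0, 5) <= (2, 1, 6) -> finishes; pool += (0, 0, 1) = (2, 1, 7)
  T_d needs (2, 0, 7) <= (2, 1, 7) -> finishes; pool += (1, 2, 0) = (3, 3, 7)


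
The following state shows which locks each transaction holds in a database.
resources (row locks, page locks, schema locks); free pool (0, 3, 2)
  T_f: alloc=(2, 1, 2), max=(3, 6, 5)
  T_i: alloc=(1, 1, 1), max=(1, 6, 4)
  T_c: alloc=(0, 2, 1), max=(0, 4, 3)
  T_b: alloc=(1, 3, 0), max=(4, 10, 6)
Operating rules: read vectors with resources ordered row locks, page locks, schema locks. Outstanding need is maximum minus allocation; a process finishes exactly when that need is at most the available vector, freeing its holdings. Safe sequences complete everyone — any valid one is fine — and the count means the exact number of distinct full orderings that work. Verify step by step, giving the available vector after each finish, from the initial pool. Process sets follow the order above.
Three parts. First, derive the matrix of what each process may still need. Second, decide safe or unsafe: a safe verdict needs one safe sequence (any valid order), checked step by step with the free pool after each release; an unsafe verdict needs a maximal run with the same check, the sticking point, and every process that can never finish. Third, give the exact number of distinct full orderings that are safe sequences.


(1) Outstanding need per process (order row locks, page locks, schema locks):
  T_f: (1, 5, 3)
  T_i: (0, 5, 3)
  T_c: (0, 2, 2)
  T_b: (3, 7, 6)
(2) SAFE. One safe sequence: T_c, T_i, T_f, T_b.
Key observation: T_c marks the first exact bind of the order: its need (0, 2, 2) fits the free (0, 3, 2) with zero slack on a requested resource.
Verifying each step:
  pool = (0, 3, 2)
  run T_c (needs (0, 2, 2), free (0, 3, 2)); after release of (0, 2, 1) the pool is (0, 5, 3)
  run T_i (needs (0, 5, 3), free (0, 5, 3)); after release of (1, 1, 1) the pool is (1, 6, 4)
  run T_f (needs (1, 5, 3), free (1, 6, 4)); after release of (2, 1, 2) the pool is (3, 7, 6)
  run T_b (needs (3, 7, 6), free (3, 7, 6)); after release of (1, 3, 0) the pool is (4, 10, 6)
(3) Precisely 1 of the possible complete orderings is a safe sequence.


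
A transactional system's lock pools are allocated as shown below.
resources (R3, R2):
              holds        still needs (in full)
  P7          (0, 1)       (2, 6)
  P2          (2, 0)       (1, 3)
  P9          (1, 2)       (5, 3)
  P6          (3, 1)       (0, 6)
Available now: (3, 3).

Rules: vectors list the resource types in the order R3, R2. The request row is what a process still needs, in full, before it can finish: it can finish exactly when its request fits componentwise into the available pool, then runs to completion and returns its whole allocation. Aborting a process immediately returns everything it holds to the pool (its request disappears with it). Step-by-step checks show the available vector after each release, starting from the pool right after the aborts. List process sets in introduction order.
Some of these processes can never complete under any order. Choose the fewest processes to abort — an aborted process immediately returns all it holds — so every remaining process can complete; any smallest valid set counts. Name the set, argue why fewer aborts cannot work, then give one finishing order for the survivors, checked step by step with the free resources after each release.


Minimum abort set: P6.
Key observation: P7 had no path to completion before; after the abort of P6 ((3, 1) returned), step 3 is where it fits.
No smaller set exists: with zero aborts the deadlock remains.
One survivor order: P9, P2, P7. Step-by-step check (post-abort pool first):
  pool = (6, 4)
  P9: need (5, 3) fits (6, 4); releases (1, 2), pool now (7, 6)
  P2: need (1, 3) fits (7, 6); releases (2, 0), pool now (9, 6)
  P7: need (2, 6) fits (9, 6); releases (0, 1), pool now (9, 7)


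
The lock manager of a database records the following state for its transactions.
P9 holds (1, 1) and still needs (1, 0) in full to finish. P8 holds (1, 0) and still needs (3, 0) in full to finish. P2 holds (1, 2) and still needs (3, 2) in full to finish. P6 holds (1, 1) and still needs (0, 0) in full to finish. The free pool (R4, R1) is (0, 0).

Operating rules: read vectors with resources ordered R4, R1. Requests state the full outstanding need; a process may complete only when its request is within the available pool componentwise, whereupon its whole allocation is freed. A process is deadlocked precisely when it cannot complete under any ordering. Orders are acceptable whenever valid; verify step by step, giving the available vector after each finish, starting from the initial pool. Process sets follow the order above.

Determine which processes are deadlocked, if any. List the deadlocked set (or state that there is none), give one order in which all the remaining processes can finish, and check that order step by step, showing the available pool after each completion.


The deadlocked set is P8 and P2.
Key observation: no order helps: past P6, P9, the free pool tops out at (2, 2), below what each blocked process needs in R4.
The rest can finish in the order P6, P9. Verifying each step:
  pool = (0, 0)
  P6: need (0, 0) fits (0, 0); releases (1, 1), pool now (1, 1)
  P9: need (1, 0) fits (1, 1); releases (1, 1), pool now (2, 2)
None of the blocked processes ever fits:
  blocked: P8 wants (3, 0), pool (2, 2) — not enough R4
  blocked: P2 wants (3, 2), pool (2, 2) — not enough R4


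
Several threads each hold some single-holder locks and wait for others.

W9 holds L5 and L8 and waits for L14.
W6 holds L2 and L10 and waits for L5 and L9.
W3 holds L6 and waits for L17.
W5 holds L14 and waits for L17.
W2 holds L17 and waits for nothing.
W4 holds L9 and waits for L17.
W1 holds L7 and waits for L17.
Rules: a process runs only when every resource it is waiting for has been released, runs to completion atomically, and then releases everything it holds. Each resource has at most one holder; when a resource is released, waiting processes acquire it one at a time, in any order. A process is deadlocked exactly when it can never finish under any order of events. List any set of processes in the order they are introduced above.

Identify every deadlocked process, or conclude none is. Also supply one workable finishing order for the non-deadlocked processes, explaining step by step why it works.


Nothing here is deadlocked.
Key observation: the wait graph is acyclic; completion cascades from the unblocked processes through everyone else.
The rest can finish in the order W2, W5, W9, W4, W1, W6, W3.
Check, step by step:
  run W2 (it waits on nothing); releases L17
  W5: everything it awaited (L17) is free; runs, freeing L14
  W9: everything it awaited (L14) is free; runs, freeing L5 and L8
  W4: everything it awaited (L17) is free; runs, freeing L9
  W1: everything it awaited (L17) is free; runs, freeing L7
  W6: everything it awaited (L5 and L9) is free; runs, freeing L2 and L10
  W3: everything it awaited (L17) is free; runs, freeing L6


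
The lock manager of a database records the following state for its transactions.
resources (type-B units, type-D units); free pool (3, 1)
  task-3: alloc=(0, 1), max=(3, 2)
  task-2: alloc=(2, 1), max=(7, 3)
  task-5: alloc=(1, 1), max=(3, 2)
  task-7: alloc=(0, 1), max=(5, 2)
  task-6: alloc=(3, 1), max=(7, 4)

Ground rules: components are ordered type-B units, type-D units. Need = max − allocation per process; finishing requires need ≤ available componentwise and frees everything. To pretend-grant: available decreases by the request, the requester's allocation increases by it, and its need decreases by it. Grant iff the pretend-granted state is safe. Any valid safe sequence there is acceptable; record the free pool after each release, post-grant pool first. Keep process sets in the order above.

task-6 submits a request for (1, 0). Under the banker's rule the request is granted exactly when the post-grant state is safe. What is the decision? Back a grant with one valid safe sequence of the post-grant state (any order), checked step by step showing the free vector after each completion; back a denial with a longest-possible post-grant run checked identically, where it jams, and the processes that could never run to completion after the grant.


GRANT — the state after the grant stays safe, e.g. via task-5, task-3, task-6, task-7, task-2.
Key observation: after the grant the pool drops to (2, 1), which still lets task-5 finish first and unwind the rest.
Verifying the post-grant state step by step:
  pool = (2, 1)
  run task-5 (needs (2, 1), free (2, 1)); after release of (1, 1) the pool is (3, 2)
  run task-3 (needs (3, 1), free (3, 2)); after release of (0, 1) the pool is (3, 3)
  run task-6 (needs (3, 3), free (3, 3)); after release of (4, 1) the pool is (7, 4)
  run task-7 (needs (5, 1), free (7, 4)); after release of (0, 1) the pool is (7, 5)
  run task-2 (needs (5, 2), free (7, 5)); after release of (2, 1) the pool is (9, 6)
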